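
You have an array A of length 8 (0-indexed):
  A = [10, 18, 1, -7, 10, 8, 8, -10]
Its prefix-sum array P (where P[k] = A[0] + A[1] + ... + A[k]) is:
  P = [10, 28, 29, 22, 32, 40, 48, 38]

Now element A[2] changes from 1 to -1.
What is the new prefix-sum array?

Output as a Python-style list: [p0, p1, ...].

Change: A[2] 1 -> -1, delta = -2
P[k] for k < 2: unchanged (A[2] not included)
P[k] for k >= 2: shift by delta = -2
  P[0] = 10 + 0 = 10
  P[1] = 28 + 0 = 28
  P[2] = 29 + -2 = 27
  P[3] = 22 + -2 = 20
  P[4] = 32 + -2 = 30
  P[5] = 40 + -2 = 38
  P[6] = 48 + -2 = 46
  P[7] = 38 + -2 = 36

Answer: [10, 28, 27, 20, 30, 38, 46, 36]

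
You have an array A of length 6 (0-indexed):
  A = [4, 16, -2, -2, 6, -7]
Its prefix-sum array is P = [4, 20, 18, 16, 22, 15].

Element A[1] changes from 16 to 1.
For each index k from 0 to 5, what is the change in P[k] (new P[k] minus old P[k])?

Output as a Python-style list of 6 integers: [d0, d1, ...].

Element change: A[1] 16 -> 1, delta = -15
For k < 1: P[k] unchanged, delta_P[k] = 0
For k >= 1: P[k] shifts by exactly -15
Delta array: [0, -15, -15, -15, -15, -15]

Answer: [0, -15, -15, -15, -15, -15]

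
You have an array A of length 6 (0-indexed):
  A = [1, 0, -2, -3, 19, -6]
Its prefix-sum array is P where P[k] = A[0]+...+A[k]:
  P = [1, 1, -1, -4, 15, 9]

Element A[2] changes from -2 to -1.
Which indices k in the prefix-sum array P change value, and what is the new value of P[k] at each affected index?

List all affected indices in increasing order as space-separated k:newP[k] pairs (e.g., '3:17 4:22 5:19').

P[k] = A[0] + ... + A[k]
P[k] includes A[2] iff k >= 2
Affected indices: 2, 3, ..., 5; delta = 1
  P[2]: -1 + 1 = 0
  P[3]: -4 + 1 = -3
  P[4]: 15 + 1 = 16
  P[5]: 9 + 1 = 10

Answer: 2:0 3:-3 4:16 5:10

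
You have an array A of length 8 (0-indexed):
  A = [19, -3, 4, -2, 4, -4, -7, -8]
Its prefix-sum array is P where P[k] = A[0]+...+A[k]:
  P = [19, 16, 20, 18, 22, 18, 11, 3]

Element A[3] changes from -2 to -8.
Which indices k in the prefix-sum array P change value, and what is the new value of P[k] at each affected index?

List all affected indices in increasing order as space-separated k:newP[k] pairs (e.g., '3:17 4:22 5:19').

P[k] = A[0] + ... + A[k]
P[k] includes A[3] iff k >= 3
Affected indices: 3, 4, ..., 7; delta = -6
  P[3]: 18 + -6 = 12
  P[4]: 22 + -6 = 16
  P[5]: 18 + -6 = 12
  P[6]: 11 + -6 = 5
  P[7]: 3 + -6 = -3

Answer: 3:12 4:16 5:12 6:5 7:-3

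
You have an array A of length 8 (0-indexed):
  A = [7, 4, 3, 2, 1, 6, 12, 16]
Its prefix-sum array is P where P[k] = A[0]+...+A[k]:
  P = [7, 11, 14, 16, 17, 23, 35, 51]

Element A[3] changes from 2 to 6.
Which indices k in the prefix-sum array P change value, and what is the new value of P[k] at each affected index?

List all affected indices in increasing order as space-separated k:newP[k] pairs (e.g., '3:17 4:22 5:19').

P[k] = A[0] + ... + A[k]
P[k] includes A[3] iff k >= 3
Affected indices: 3, 4, ..., 7; delta = 4
  P[3]: 16 + 4 = 20
  P[4]: 17 + 4 = 21
  P[5]: 23 + 4 = 27
  P[6]: 35 + 4 = 39
  P[7]: 51 + 4 = 55

Answer: 3:20 4:21 5:27 6:39 7:55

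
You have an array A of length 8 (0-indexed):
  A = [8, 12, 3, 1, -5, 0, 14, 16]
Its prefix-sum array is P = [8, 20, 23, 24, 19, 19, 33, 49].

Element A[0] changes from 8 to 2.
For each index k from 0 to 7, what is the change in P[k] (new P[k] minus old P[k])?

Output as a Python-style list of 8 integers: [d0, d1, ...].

Element change: A[0] 8 -> 2, delta = -6
For k < 0: P[k] unchanged, delta_P[k] = 0
For k >= 0: P[k] shifts by exactly -6
Delta array: [-6, -6, -6, -6, -6, -6, -6, -6]

Answer: [-6, -6, -6, -6, -6, -6, -6, -6]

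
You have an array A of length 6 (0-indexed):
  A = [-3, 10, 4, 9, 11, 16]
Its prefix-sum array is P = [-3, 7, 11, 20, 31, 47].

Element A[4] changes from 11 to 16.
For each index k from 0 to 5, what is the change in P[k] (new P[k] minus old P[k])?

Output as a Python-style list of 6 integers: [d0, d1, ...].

Element change: A[4] 11 -> 16, delta = 5
For k < 4: P[k] unchanged, delta_P[k] = 0
For k >= 4: P[k] shifts by exactly 5
Delta array: [0, 0, 0, 0, 5, 5]

Answer: [0, 0, 0, 0, 5, 5]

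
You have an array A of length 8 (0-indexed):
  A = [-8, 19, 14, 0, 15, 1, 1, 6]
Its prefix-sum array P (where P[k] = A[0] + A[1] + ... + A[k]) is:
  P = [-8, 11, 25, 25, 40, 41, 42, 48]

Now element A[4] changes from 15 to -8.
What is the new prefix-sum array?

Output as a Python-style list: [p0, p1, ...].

Answer: [-8, 11, 25, 25, 17, 18, 19, 25]

Derivation:
Change: A[4] 15 -> -8, delta = -23
P[k] for k < 4: unchanged (A[4] not included)
P[k] for k >= 4: shift by delta = -23
  P[0] = -8 + 0 = -8
  P[1] = 11 + 0 = 11
  P[2] = 25 + 0 = 25
  P[3] = 25 + 0 = 25
  P[4] = 40 + -23 = 17
  P[5] = 41 + -23 = 18
  P[6] = 42 + -23 = 19
  P[7] = 48 + -23 = 25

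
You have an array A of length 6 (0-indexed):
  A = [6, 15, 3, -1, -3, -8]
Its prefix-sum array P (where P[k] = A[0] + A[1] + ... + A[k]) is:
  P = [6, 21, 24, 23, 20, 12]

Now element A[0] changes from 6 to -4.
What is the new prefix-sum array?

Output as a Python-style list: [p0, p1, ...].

Answer: [-4, 11, 14, 13, 10, 2]

Derivation:
Change: A[0] 6 -> -4, delta = -10
P[k] for k < 0: unchanged (A[0] not included)
P[k] for k >= 0: shift by delta = -10
  P[0] = 6 + -10 = -4
  P[1] = 21 + -10 = 11
  P[2] = 24 + -10 = 14
  P[3] = 23 + -10 = 13
  P[4] = 20 + -10 = 10
  P[5] = 12 + -10 = 2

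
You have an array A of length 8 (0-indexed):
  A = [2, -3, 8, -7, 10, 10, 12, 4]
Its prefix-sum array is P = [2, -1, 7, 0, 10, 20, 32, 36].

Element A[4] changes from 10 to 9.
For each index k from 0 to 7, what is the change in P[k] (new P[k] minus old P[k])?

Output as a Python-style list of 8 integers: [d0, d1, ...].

Element change: A[4] 10 -> 9, delta = -1
For k < 4: P[k] unchanged, delta_P[k] = 0
For k >= 4: P[k] shifts by exactly -1
Delta array: [0, 0, 0, 0, -1, -1, -1, -1]

Answer: [0, 0, 0, 0, -1, -1, -1, -1]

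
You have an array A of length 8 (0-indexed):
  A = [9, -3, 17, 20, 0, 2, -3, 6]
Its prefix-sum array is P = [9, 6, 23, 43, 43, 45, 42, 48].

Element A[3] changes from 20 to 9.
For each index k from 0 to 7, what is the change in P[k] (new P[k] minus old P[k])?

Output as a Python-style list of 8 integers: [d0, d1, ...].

Answer: [0, 0, 0, -11, -11, -11, -11, -11]

Derivation:
Element change: A[3] 20 -> 9, delta = -11
For k < 3: P[k] unchanged, delta_P[k] = 0
For k >= 3: P[k] shifts by exactly -11
Delta array: [0, 0, 0, -11, -11, -11, -11, -11]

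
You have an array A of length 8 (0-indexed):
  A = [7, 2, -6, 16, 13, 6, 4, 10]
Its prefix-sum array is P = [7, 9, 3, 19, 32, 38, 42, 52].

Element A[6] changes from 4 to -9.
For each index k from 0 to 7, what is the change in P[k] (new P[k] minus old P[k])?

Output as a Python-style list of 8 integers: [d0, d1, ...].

Answer: [0, 0, 0, 0, 0, 0, -13, -13]

Derivation:
Element change: A[6] 4 -> -9, delta = -13
For k < 6: P[k] unchanged, delta_P[k] = 0
For k >= 6: P[k] shifts by exactly -13
Delta array: [0, 0, 0, 0, 0, 0, -13, -13]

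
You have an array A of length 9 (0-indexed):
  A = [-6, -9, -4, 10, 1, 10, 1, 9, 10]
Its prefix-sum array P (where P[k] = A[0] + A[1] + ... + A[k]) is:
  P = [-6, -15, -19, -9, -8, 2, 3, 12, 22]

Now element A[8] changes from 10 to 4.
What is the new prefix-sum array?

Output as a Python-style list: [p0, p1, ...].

Answer: [-6, -15, -19, -9, -8, 2, 3, 12, 16]

Derivation:
Change: A[8] 10 -> 4, delta = -6
P[k] for k < 8: unchanged (A[8] not included)
P[k] for k >= 8: shift by delta = -6
  P[0] = -6 + 0 = -6
  P[1] = -15 + 0 = -15
  P[2] = -19 + 0 = -19
  P[3] = -9 + 0 = -9
  P[4] = -8 + 0 = -8
  P[5] = 2 + 0 = 2
  P[6] = 3 + 0 = 3
  P[7] = 12 + 0 = 12
  P[8] = 22 + -6 = 16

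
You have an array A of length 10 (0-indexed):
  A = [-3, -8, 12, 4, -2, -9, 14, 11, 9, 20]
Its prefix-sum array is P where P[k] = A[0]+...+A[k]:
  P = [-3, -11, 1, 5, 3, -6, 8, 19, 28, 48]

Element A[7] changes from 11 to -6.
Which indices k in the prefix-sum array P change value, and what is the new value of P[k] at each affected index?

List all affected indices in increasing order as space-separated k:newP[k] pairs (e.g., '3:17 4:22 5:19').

P[k] = A[0] + ... + A[k]
P[k] includes A[7] iff k >= 7
Affected indices: 7, 8, ..., 9; delta = -17
  P[7]: 19 + -17 = 2
  P[8]: 28 + -17 = 11
  P[9]: 48 + -17 = 31

Answer: 7:2 8:11 9:31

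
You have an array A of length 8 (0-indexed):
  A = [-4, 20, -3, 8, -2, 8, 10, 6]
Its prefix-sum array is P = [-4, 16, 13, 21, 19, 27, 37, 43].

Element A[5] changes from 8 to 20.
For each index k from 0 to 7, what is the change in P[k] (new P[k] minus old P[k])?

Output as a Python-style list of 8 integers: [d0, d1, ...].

Answer: [0, 0, 0, 0, 0, 12, 12, 12]

Derivation:
Element change: A[5] 8 -> 20, delta = 12
For k < 5: P[k] unchanged, delta_P[k] = 0
For k >= 5: P[k] shifts by exactly 12
Delta array: [0, 0, 0, 0, 0, 12, 12, 12]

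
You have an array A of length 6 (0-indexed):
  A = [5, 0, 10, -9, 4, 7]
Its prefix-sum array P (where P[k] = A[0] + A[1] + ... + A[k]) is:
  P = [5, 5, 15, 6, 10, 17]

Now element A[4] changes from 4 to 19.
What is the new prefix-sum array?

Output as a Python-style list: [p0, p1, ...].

Change: A[4] 4 -> 19, delta = 15
P[k] for k < 4: unchanged (A[4] not included)
P[k] for k >= 4: shift by delta = 15
  P[0] = 5 + 0 = 5
  P[1] = 5 + 0 = 5
  P[2] = 15 + 0 = 15
  P[3] = 6 + 0 = 6
  P[4] = 10 + 15 = 25
  P[5] = 17 + 15 = 32

Answer: [5, 5, 15, 6, 25, 32]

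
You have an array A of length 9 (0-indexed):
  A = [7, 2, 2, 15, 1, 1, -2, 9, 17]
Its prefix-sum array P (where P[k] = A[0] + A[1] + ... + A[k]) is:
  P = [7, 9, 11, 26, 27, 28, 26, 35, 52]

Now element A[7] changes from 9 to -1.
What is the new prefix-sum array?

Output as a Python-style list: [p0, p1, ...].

Answer: [7, 9, 11, 26, 27, 28, 26, 25, 42]

Derivation:
Change: A[7] 9 -> -1, delta = -10
P[k] for k < 7: unchanged (A[7] not included)
P[k] for k >= 7: shift by delta = -10
  P[0] = 7 + 0 = 7
  P[1] = 9 + 0 = 9
  P[2] = 11 + 0 = 11
  P[3] = 26 + 0 = 26
  P[4] = 27 + 0 = 27
  P[5] = 28 + 0 = 28
  P[6] = 26 + 0 = 26
  P[7] = 35 + -10 = 25
  P[8] = 52 + -10 = 42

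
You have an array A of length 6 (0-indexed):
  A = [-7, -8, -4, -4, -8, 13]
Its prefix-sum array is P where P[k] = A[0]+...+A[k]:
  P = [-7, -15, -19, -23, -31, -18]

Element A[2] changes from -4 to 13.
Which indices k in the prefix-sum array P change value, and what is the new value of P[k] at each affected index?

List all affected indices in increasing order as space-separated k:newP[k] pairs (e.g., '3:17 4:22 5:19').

Answer: 2:-2 3:-6 4:-14 5:-1

Derivation:
P[k] = A[0] + ... + A[k]
P[k] includes A[2] iff k >= 2
Affected indices: 2, 3, ..., 5; delta = 17
  P[2]: -19 + 17 = -2
  P[3]: -23 + 17 = -6
  P[4]: -31 + 17 = -14
  P[5]: -18 + 17 = -1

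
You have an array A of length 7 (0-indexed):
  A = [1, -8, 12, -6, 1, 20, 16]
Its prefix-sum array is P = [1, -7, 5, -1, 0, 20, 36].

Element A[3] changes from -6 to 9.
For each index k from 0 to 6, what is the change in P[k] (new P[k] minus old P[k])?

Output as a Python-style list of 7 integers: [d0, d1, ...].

Element change: A[3] -6 -> 9, delta = 15
For k < 3: P[k] unchanged, delta_P[k] = 0
For k >= 3: P[k] shifts by exactly 15
Delta array: [0, 0, 0, 15, 15, 15, 15]

Answer: [0, 0, 0, 15, 15, 15, 15]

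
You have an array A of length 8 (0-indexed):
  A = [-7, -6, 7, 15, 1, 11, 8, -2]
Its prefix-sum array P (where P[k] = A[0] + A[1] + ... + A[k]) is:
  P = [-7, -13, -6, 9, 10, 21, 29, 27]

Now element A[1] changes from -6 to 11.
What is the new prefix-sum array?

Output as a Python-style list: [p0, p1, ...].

Change: A[1] -6 -> 11, delta = 17
P[k] for k < 1: unchanged (A[1] not included)
P[k] for k >= 1: shift by delta = 17
  P[0] = -7 + 0 = -7
  P[1] = -13 + 17 = 4
  P[2] = -6 + 17 = 11
  P[3] = 9 + 17 = 26
  P[4] = 10 + 17 = 27
  P[5] = 21 + 17 = 38
  P[6] = 29 + 17 = 46
  P[7] = 27 + 17 = 44

Answer: [-7, 4, 11, 26, 27, 38, 46, 44]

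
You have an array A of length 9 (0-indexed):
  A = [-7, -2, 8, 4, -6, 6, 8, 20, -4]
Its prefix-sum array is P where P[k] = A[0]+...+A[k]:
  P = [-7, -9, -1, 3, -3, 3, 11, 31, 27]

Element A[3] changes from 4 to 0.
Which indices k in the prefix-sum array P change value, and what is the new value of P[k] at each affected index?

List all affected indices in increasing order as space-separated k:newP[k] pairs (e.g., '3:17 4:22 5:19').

P[k] = A[0] + ... + A[k]
P[k] includes A[3] iff k >= 3
Affected indices: 3, 4, ..., 8; delta = -4
  P[3]: 3 + -4 = -1
  P[4]: -3 + -4 = -7
  P[5]: 3 + -4 = -1
  P[6]: 11 + -4 = 7
  P[7]: 31 + -4 = 27
  P[8]: 27 + -4 = 23

Answer: 3:-1 4:-7 5:-1 6:7 7:27 8:23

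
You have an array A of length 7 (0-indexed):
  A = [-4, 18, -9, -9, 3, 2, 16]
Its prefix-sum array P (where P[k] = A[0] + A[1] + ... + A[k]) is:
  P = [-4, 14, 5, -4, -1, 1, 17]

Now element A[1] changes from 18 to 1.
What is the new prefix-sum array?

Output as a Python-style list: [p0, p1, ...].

Answer: [-4, -3, -12, -21, -18, -16, 0]

Derivation:
Change: A[1] 18 -> 1, delta = -17
P[k] for k < 1: unchanged (A[1] not included)
P[k] for k >= 1: shift by delta = -17
  P[0] = -4 + 0 = -4
  P[1] = 14 + -17 = -3
  P[2] = 5 + -17 = -12
  P[3] = -4 + -17 = -21
  P[4] = -1 + -17 = -18
  P[5] = 1 + -17 = -16
  P[6] = 17 + -17 = 0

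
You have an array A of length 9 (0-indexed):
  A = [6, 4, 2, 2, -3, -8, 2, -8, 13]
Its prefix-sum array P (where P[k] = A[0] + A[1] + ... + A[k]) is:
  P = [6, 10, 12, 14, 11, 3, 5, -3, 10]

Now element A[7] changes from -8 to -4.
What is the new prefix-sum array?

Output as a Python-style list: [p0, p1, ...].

Answer: [6, 10, 12, 14, 11, 3, 5, 1, 14]

Derivation:
Change: A[7] -8 -> -4, delta = 4
P[k] for k < 7: unchanged (A[7] not included)
P[k] for k >= 7: shift by delta = 4
  P[0] = 6 + 0 = 6
  P[1] = 10 + 0 = 10
  P[2] = 12 + 0 = 12
  P[3] = 14 + 0 = 14
  P[4] = 11 + 0 = 11
  P[5] = 3 + 0 = 3
  P[6] = 5 + 0 = 5
  P[7] = -3 + 4 = 1
  P[8] = 10 + 4 = 14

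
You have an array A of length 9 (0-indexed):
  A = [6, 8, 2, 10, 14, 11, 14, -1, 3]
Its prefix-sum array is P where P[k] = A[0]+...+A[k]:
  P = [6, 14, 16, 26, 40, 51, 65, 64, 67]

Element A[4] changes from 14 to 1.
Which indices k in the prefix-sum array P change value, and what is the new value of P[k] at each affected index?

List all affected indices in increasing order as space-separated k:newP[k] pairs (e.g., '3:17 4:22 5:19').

Answer: 4:27 5:38 6:52 7:51 8:54

Derivation:
P[k] = A[0] + ... + A[k]
P[k] includes A[4] iff k >= 4
Affected indices: 4, 5, ..., 8; delta = -13
  P[4]: 40 + -13 = 27
  P[5]: 51 + -13 = 38
  P[6]: 65 + -13 = 52
  P[7]: 64 + -13 = 51
  P[8]: 67 + -13 = 54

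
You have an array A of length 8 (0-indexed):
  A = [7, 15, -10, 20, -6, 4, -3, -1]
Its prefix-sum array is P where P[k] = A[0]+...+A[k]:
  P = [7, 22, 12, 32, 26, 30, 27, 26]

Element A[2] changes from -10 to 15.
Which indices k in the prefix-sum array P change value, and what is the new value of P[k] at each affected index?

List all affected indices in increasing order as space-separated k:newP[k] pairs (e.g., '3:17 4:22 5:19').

P[k] = A[0] + ... + A[k]
P[k] includes A[2] iff k >= 2
Affected indices: 2, 3, ..., 7; delta = 25
  P[2]: 12 + 25 = 37
  P[3]: 32 + 25 = 57
  P[4]: 26 + 25 = 51
  P[5]: 30 + 25 = 55
  P[6]: 27 + 25 = 52
  P[7]: 26 + 25 = 51

Answer: 2:37 3:57 4:51 5:55 6:52 7:51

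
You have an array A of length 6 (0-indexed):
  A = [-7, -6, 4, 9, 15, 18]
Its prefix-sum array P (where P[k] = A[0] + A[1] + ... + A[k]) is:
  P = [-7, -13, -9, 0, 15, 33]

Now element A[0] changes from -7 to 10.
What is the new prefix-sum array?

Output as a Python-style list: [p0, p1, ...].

Change: A[0] -7 -> 10, delta = 17
P[k] for k < 0: unchanged (A[0] not included)
P[k] for k >= 0: shift by delta = 17
  P[0] = -7 + 17 = 10
  P[1] = -13 + 17 = 4
  P[2] = -9 + 17 = 8
  P[3] = 0 + 17 = 17
  P[4] = 15 + 17 = 32
  P[5] = 33 + 17 = 50

Answer: [10, 4, 8, 17, 32, 50]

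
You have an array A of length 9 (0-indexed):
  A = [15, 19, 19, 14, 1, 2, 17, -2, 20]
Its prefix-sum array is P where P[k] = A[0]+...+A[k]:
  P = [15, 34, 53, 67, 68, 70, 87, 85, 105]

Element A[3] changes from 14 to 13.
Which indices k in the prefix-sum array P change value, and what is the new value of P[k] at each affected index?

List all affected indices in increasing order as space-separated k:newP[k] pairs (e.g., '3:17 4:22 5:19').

P[k] = A[0] + ... + A[k]
P[k] includes A[3] iff k >= 3
Affected indices: 3, 4, ..., 8; delta = -1
  P[3]: 67 + -1 = 66
  P[4]: 68 + -1 = 67
  P[5]: 70 + -1 = 69
  P[6]: 87 + -1 = 86
  P[7]: 85 + -1 = 84
  P[8]: 105 + -1 = 104

Answer: 3:66 4:67 5:69 6:86 7:84 8:104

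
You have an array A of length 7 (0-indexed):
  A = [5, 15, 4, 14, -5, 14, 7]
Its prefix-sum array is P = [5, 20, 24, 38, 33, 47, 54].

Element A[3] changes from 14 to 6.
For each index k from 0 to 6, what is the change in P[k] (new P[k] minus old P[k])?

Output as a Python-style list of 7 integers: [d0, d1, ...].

Answer: [0, 0, 0, -8, -8, -8, -8]

Derivation:
Element change: A[3] 14 -> 6, delta = -8
For k < 3: P[k] unchanged, delta_P[k] = 0
For k >= 3: P[k] shifts by exactly -8
Delta array: [0, 0, 0, -8, -8, -8, -8]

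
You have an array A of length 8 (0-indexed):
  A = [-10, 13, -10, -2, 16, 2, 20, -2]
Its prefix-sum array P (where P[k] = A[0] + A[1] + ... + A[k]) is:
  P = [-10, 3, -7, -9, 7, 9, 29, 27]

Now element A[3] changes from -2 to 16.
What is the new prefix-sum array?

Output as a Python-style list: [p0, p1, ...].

Answer: [-10, 3, -7, 9, 25, 27, 47, 45]

Derivation:
Change: A[3] -2 -> 16, delta = 18
P[k] for k < 3: unchanged (A[3] not included)
P[k] for k >= 3: shift by delta = 18
  P[0] = -10 + 0 = -10
  P[1] = 3 + 0 = 3
  P[2] = -7 + 0 = -7
  P[3] = -9 + 18 = 9
  P[4] = 7 + 18 = 25
  P[5] = 9 + 18 = 27
  P[6] = 29 + 18 = 47
  P[7] = 27 + 18 = 45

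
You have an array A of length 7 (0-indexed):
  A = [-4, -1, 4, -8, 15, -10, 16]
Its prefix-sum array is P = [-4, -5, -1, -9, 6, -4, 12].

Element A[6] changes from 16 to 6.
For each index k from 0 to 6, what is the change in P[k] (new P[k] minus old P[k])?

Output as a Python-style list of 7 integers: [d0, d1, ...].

Element change: A[6] 16 -> 6, delta = -10
For k < 6: P[k] unchanged, delta_P[k] = 0
For k >= 6: P[k] shifts by exactly -10
Delta array: [0, 0, 0, 0, 0, 0, -10]

Answer: [0, 0, 0, 0, 0, 0, -10]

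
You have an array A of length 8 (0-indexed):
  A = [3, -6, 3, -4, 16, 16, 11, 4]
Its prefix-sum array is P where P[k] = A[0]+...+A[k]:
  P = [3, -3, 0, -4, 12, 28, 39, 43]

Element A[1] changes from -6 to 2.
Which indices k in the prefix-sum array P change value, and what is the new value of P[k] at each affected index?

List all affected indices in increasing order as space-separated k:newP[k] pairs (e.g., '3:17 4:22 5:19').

Answer: 1:5 2:8 3:4 4:20 5:36 6:47 7:51

Derivation:
P[k] = A[0] + ... + A[k]
P[k] includes A[1] iff k >= 1
Affected indices: 1, 2, ..., 7; delta = 8
  P[1]: -3 + 8 = 5
  P[2]: 0 + 8 = 8
  P[3]: -4 + 8 = 4
  P[4]: 12 + 8 = 20
  P[5]: 28 + 8 = 36
  P[6]: 39 + 8 = 47
  P[7]: 43 + 8 = 51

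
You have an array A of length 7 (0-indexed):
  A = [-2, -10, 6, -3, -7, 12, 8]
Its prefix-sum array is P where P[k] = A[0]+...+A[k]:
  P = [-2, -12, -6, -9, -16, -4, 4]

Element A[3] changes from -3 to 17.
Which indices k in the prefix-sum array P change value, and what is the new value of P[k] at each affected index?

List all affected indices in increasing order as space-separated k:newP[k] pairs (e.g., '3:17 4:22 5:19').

Answer: 3:11 4:4 5:16 6:24

Derivation:
P[k] = A[0] + ... + A[k]
P[k] includes A[3] iff k >= 3
Affected indices: 3, 4, ..., 6; delta = 20
  P[3]: -9 + 20 = 11
  P[4]: -16 + 20 = 4
  P[5]: -4 + 20 = 16
  P[6]: 4 + 20 = 24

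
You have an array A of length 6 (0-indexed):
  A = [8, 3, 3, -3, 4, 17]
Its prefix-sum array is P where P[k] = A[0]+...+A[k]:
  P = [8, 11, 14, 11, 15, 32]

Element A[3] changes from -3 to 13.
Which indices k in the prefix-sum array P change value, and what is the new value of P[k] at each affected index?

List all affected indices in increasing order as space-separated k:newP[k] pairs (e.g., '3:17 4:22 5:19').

Answer: 3:27 4:31 5:48

Derivation:
P[k] = A[0] + ... + A[k]
P[k] includes A[3] iff k >= 3
Affected indices: 3, 4, ..., 5; delta = 16
  P[3]: 11 + 16 = 27
  P[4]: 15 + 16 = 31
  P[5]: 32 + 16 = 48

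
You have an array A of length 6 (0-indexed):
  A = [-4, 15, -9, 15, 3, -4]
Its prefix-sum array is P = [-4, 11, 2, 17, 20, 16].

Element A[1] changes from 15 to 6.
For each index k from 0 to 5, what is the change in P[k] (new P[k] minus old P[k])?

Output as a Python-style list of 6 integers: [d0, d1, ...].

Answer: [0, -9, -9, -9, -9, -9]

Derivation:
Element change: A[1] 15 -> 6, delta = -9
For k < 1: P[k] unchanged, delta_P[k] = 0
For k >= 1: P[k] shifts by exactly -9
Delta array: [0, -9, -9, -9, -9, -9]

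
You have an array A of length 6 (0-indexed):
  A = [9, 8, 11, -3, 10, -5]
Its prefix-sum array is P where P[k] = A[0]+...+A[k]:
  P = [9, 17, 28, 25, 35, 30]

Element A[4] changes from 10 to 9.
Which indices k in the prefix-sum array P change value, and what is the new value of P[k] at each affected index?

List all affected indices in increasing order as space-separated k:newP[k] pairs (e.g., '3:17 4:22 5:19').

Answer: 4:34 5:29

Derivation:
P[k] = A[0] + ... + A[k]
P[k] includes A[4] iff k >= 4
Affected indices: 4, 5, ..., 5; delta = -1
  P[4]: 35 + -1 = 34
  P[5]: 30 + -1 = 29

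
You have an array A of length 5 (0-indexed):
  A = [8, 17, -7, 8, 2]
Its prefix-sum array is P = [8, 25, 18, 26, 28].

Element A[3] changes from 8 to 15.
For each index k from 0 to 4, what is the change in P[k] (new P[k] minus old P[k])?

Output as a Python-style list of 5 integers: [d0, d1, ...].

Answer: [0, 0, 0, 7, 7]

Derivation:
Element change: A[3] 8 -> 15, delta = 7
For k < 3: P[k] unchanged, delta_P[k] = 0
For k >= 3: P[k] shifts by exactly 7
Delta array: [0, 0, 0, 7, 7]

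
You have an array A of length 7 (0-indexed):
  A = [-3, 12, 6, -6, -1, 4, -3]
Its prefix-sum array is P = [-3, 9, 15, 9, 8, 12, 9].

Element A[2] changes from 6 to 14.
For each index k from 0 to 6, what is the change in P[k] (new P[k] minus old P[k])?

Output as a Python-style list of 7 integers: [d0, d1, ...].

Answer: [0, 0, 8, 8, 8, 8, 8]

Derivation:
Element change: A[2] 6 -> 14, delta = 8
For k < 2: P[k] unchanged, delta_P[k] = 0
For k >= 2: P[k] shifts by exactly 8
Delta array: [0, 0, 8, 8, 8, 8, 8]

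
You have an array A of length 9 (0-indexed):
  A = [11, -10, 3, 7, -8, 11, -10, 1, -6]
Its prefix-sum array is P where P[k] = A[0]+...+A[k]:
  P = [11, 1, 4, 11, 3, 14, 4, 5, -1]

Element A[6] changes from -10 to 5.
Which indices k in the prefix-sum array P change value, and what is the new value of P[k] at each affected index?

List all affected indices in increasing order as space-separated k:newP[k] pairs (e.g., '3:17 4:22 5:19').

Answer: 6:19 7:20 8:14

Derivation:
P[k] = A[0] + ... + A[k]
P[k] includes A[6] iff k >= 6
Affected indices: 6, 7, ..., 8; delta = 15
  P[6]: 4 + 15 = 19
  P[7]: 5 + 15 = 20
  P[8]: -1 + 15 = 14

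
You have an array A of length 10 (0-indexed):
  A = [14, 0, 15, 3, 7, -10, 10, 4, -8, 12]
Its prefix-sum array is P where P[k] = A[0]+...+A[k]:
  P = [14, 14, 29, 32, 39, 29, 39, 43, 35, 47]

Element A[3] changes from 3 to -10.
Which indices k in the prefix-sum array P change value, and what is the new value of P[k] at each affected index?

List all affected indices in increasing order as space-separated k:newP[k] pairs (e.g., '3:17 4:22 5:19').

P[k] = A[0] + ... + A[k]
P[k] includes A[3] iff k >= 3
Affected indices: 3, 4, ..., 9; delta = -13
  P[3]: 32 + -13 = 19
  P[4]: 39 + -13 = 26
  P[5]: 29 + -13 = 16
  P[6]: 39 + -13 = 26
  P[7]: 43 + -13 = 30
  P[8]: 35 + -13 = 22
  P[9]: 47 + -13 = 34

Answer: 3:19 4:26 5:16 6:26 7:30 8:22 9:34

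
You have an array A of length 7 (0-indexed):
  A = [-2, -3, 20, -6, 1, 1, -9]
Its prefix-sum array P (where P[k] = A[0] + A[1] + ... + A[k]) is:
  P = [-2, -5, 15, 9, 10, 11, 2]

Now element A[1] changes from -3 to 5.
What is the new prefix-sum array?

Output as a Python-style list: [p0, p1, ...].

Change: A[1] -3 -> 5, delta = 8
P[k] for k < 1: unchanged (A[1] not included)
P[k] for k >= 1: shift by delta = 8
  P[0] = -2 + 0 = -2
  P[1] = -5 + 8 = 3
  P[2] = 15 + 8 = 23
  P[3] = 9 + 8 = 17
  P[4] = 10 + 8 = 18
  P[5] = 11 + 8 = 19
  P[6] = 2 + 8 = 10

Answer: [-2, 3, 23, 17, 18, 19, 10]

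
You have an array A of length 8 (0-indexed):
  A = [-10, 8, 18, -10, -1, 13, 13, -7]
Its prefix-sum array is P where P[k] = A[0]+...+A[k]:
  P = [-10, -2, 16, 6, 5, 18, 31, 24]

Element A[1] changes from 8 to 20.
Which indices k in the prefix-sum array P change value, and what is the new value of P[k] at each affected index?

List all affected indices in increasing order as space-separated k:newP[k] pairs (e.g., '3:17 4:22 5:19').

P[k] = A[0] + ... + A[k]
P[k] includes A[1] iff k >= 1
Affected indices: 1, 2, ..., 7; delta = 12
  P[1]: -2 + 12 = 10
  P[2]: 16 + 12 = 28
  P[3]: 6 + 12 = 18
  P[4]: 5 + 12 = 17
  P[5]: 18 + 12 = 30
  P[6]: 31 + 12 = 43
  P[7]: 24 + 12 = 36

Answer: 1:10 2:28 3:18 4:17 5:30 6:43 7:36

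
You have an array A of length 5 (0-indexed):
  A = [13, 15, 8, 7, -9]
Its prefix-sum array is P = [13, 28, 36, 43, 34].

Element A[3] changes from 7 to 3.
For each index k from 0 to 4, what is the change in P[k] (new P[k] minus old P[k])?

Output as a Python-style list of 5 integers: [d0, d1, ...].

Answer: [0, 0, 0, -4, -4]

Derivation:
Element change: A[3] 7 -> 3, delta = -4
For k < 3: P[k] unchanged, delta_P[k] = 0
For k >= 3: P[k] shifts by exactly -4
Delta array: [0, 0, 0, -4, -4]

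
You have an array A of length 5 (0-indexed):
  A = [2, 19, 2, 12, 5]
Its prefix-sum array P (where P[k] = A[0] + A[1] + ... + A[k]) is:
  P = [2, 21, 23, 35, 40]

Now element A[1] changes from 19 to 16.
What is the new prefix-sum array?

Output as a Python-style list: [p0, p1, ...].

Change: A[1] 19 -> 16, delta = -3
P[k] for k < 1: unchanged (A[1] not included)
P[k] for k >= 1: shift by delta = -3
  P[0] = 2 + 0 = 2
  P[1] = 21 + -3 = 18
  P[2] = 23 + -3 = 20
  P[3] = 35 + -3 = 32
  P[4] = 40 + -3 = 37

Answer: [2, 18, 20, 32, 37]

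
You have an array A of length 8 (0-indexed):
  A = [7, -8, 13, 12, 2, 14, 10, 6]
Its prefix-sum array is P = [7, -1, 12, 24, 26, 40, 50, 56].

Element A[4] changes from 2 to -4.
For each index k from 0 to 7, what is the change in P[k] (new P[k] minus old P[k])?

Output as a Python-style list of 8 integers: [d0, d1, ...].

Element change: A[4] 2 -> -4, delta = -6
For k < 4: P[k] unchanged, delta_P[k] = 0
For k >= 4: P[k] shifts by exactly -6
Delta array: [0, 0, 0, 0, -6, -6, -6, -6]

Answer: [0, 0, 0, 0, -6, -6, -6, -6]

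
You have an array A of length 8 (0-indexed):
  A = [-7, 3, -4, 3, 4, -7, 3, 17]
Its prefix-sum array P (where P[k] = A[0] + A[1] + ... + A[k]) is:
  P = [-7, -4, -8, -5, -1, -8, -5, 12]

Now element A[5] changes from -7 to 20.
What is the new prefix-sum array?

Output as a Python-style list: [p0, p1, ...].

Answer: [-7, -4, -8, -5, -1, 19, 22, 39]

Derivation:
Change: A[5] -7 -> 20, delta = 27
P[k] for k < 5: unchanged (A[5] not included)
P[k] for k >= 5: shift by delta = 27
  P[0] = -7 + 0 = -7
  P[1] = -4 + 0 = -4
  P[2] = -8 + 0 = -8
  P[3] = -5 + 0 = -5
  P[4] = -1 + 0 = -1
  P[5] = -8 + 27 = 19
  P[6] = -5 + 27 = 22
  P[7] = 12 + 27 = 39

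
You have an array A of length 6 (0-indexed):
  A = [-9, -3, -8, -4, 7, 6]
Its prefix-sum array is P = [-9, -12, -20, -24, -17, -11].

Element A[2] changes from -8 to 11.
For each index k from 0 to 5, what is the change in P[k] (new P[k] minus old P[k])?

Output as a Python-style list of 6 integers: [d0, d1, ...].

Element change: A[2] -8 -> 11, delta = 19
For k < 2: P[k] unchanged, delta_P[k] = 0
For k >= 2: P[k] shifts by exactly 19
Delta array: [0, 0, 19, 19, 19, 19]

Answer: [0, 0, 19, 19, 19, 19]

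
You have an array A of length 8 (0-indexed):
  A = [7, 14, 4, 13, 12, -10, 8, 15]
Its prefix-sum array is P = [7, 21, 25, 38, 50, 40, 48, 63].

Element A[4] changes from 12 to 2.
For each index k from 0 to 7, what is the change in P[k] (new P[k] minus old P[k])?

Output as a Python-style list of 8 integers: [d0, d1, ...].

Answer: [0, 0, 0, 0, -10, -10, -10, -10]

Derivation:
Element change: A[4] 12 -> 2, delta = -10
For k < 4: P[k] unchanged, delta_P[k] = 0
For k >= 4: P[k] shifts by exactly -10
Delta array: [0, 0, 0, 0, -10, -10, -10, -10]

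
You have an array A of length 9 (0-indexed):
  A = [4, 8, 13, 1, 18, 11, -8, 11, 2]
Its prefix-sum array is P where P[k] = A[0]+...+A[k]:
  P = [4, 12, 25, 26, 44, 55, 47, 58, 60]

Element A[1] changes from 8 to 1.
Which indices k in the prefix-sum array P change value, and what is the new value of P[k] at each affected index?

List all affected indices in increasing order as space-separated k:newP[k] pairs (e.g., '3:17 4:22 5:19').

Answer: 1:5 2:18 3:19 4:37 5:48 6:40 7:51 8:53

Derivation:
P[k] = A[0] + ... + A[k]
P[k] includes A[1] iff k >= 1
Affected indices: 1, 2, ..., 8; delta = -7
  P[1]: 12 + -7 = 5
  P[2]: 25 + -7 = 18
  P[3]: 26 + -7 = 19
  P[4]: 44 + -7 = 37
  P[5]: 55 + -7 = 48
  P[6]: 47 + -7 = 40
  P[7]: 58 + -7 = 51
  P[8]: 60 + -7 = 53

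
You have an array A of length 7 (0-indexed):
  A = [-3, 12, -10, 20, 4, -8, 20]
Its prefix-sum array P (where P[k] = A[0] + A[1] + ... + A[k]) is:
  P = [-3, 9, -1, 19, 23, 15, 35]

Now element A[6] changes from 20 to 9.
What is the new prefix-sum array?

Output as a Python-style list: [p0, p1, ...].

Change: A[6] 20 -> 9, delta = -11
P[k] for k < 6: unchanged (A[6] not included)
P[k] for k >= 6: shift by delta = -11
  P[0] = -3 + 0 = -3
  P[1] = 9 + 0 = 9
  P[2] = -1 + 0 = -1
  P[3] = 19 + 0 = 19
  P[4] = 23 + 0 = 23
  P[5] = 15 + 0 = 15
  P[6] = 35 + -11 = 24

Answer: [-3, 9, -1, 19, 23, 15, 24]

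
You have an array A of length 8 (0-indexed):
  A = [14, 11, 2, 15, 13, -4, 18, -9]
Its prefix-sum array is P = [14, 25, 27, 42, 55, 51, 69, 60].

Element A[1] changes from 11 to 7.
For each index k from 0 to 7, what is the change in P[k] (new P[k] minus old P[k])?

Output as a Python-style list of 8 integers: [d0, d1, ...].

Element change: A[1] 11 -> 7, delta = -4
For k < 1: P[k] unchanged, delta_P[k] = 0
For k >= 1: P[k] shifts by exactly -4
Delta array: [0, -4, -4, -4, -4, -4, -4, -4]

Answer: [0, -4, -4, -4, -4, -4, -4, -4]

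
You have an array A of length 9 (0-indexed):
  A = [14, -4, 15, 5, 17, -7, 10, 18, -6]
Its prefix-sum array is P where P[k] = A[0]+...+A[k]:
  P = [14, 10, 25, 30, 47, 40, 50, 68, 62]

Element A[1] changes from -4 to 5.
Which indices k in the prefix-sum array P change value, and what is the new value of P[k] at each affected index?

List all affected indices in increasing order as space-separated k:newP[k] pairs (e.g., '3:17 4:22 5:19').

Answer: 1:19 2:34 3:39 4:56 5:49 6:59 7:77 8:71

Derivation:
P[k] = A[0] + ... + A[k]
P[k] includes A[1] iff k >= 1
Affected indices: 1, 2, ..., 8; delta = 9
  P[1]: 10 + 9 = 19
  P[2]: 25 + 9 = 34
  P[3]: 30 + 9 = 39
  P[4]: 47 + 9 = 56
  P[5]: 40 + 9 = 49
  P[6]: 50 + 9 = 59
  P[7]: 68 + 9 = 77
  P[8]: 62 + 9 = 71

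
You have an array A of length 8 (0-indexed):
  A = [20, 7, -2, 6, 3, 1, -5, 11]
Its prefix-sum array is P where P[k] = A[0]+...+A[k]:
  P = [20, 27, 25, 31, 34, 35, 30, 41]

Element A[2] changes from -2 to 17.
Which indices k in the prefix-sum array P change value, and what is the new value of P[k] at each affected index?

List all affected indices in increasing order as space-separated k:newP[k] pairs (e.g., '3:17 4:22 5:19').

P[k] = A[0] + ... + A[k]
P[k] includes A[2] iff k >= 2
Affected indices: 2, 3, ..., 7; delta = 19
  P[2]: 25 + 19 = 44
  P[3]: 31 + 19 = 50
  P[4]: 34 + 19 = 53
  P[5]: 35 + 19 = 54
  P[6]: 30 + 19 = 49
  P[7]: 41 + 19 = 60

Answer: 2:44 3:50 4:53 5:54 6:49 7:60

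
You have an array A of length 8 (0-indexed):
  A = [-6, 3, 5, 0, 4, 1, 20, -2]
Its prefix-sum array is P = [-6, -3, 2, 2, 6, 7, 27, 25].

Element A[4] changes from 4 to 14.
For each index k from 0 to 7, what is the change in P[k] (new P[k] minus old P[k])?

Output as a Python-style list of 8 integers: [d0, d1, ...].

Answer: [0, 0, 0, 0, 10, 10, 10, 10]

Derivation:
Element change: A[4] 4 -> 14, delta = 10
For k < 4: P[k] unchanged, delta_P[k] = 0
For k >= 4: P[k] shifts by exactly 10
Delta array: [0, 0, 0, 0, 10, 10, 10, 10]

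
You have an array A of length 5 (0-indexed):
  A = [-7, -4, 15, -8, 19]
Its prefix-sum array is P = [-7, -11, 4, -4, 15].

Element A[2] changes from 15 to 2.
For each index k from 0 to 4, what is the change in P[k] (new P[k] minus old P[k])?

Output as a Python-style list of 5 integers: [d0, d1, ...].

Element change: A[2] 15 -> 2, delta = -13
For k < 2: P[k] unchanged, delta_P[k] = 0
For k >= 2: P[k] shifts by exactly -13
Delta array: [0, 0, -13, -13, -13]

Answer: [0, 0, -13, -13, -13]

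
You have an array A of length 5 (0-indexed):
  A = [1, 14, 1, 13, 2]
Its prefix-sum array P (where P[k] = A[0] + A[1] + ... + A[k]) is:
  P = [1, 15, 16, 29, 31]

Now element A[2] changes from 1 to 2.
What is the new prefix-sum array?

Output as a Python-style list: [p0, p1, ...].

Change: A[2] 1 -> 2, delta = 1
P[k] for k < 2: unchanged (A[2] not included)
P[k] for k >= 2: shift by delta = 1
  P[0] = 1 + 0 = 1
  P[1] = 15 + 0 = 15
  P[2] = 16 + 1 = 17
  P[3] = 29 + 1 = 30
  P[4] = 31 + 1 = 32

Answer: [1, 15, 17, 30, 32]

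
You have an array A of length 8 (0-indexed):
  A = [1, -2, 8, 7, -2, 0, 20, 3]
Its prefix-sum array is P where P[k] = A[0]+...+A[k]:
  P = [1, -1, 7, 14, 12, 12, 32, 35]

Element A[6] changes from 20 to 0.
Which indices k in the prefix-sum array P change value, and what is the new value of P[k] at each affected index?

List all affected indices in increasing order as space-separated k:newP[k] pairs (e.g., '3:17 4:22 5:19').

Answer: 6:12 7:15

Derivation:
P[k] = A[0] + ... + A[k]
P[k] includes A[6] iff k >= 6
Affected indices: 6, 7, ..., 7; delta = -20
  P[6]: 32 + -20 = 12
  P[7]: 35 + -20 = 15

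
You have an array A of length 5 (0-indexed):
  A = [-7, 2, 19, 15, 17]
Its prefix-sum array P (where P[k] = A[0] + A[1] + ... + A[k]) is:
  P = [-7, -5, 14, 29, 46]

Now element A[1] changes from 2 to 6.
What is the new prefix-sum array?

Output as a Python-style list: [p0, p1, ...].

Change: A[1] 2 -> 6, delta = 4
P[k] for k < 1: unchanged (A[1] not included)
P[k] for k >= 1: shift by delta = 4
  P[0] = -7 + 0 = -7
  P[1] = -5 + 4 = -1
  P[2] = 14 + 4 = 18
  P[3] = 29 + 4 = 33
  P[4] = 46 + 4 = 50

Answer: [-7, -1, 18, 33, 50]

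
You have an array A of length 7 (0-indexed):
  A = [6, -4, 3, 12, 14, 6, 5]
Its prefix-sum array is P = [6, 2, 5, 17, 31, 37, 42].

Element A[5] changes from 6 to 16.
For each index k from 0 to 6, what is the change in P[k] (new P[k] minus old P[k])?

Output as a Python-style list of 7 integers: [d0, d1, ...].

Element change: A[5] 6 -> 16, delta = 10
For k < 5: P[k] unchanged, delta_P[k] = 0
For k >= 5: P[k] shifts by exactly 10
Delta array: [0, 0, 0, 0, 0, 10, 10]

Answer: [0, 0, 0, 0, 0, 10, 10]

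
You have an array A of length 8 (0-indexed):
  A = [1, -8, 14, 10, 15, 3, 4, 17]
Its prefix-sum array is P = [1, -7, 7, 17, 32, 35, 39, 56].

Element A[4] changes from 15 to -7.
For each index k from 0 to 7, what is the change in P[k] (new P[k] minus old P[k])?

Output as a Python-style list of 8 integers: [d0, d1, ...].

Element change: A[4] 15 -> -7, delta = -22
For k < 4: P[k] unchanged, delta_P[k] = 0
For k >= 4: P[k] shifts by exactly -22
Delta array: [0, 0, 0, 0, -22, -22, -22, -22]

Answer: [0, 0, 0, 0, -22, -22, -22, -22]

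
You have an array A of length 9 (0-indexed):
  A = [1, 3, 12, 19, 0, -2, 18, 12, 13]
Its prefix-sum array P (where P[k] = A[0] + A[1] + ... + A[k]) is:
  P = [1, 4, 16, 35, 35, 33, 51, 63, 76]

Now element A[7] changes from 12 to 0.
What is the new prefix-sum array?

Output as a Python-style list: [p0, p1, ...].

Answer: [1, 4, 16, 35, 35, 33, 51, 51, 64]

Derivation:
Change: A[7] 12 -> 0, delta = -12
P[k] for k < 7: unchanged (A[7] not included)
P[k] for k >= 7: shift by delta = -12
  P[0] = 1 + 0 = 1
  P[1] = 4 + 0 = 4
  P[2] = 16 + 0 = 16
  P[3] = 35 + 0 = 35
  P[4] = 35 + 0 = 35
  P[5] = 33 + 0 = 33
  P[6] = 51 + 0 = 51
  P[7] = 63 + -12 = 51
  P[8] = 76 + -12 = 64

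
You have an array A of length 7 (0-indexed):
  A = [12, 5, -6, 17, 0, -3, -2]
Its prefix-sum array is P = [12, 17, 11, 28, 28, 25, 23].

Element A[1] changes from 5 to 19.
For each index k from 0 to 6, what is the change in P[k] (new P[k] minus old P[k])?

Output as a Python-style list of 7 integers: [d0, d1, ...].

Element change: A[1] 5 -> 19, delta = 14
For k < 1: P[k] unchanged, delta_P[k] = 0
For k >= 1: P[k] shifts by exactly 14
Delta array: [0, 14, 14, 14, 14, 14, 14]

Answer: [0, 14, 14, 14, 14, 14, 14]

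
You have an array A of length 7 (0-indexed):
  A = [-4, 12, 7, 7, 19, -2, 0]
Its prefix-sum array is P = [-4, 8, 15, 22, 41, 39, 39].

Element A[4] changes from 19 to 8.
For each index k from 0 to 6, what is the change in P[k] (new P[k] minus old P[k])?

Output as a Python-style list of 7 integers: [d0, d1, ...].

Answer: [0, 0, 0, 0, -11, -11, -11]

Derivation:
Element change: A[4] 19 -> 8, delta = -11
For k < 4: P[k] unchanged, delta_P[k] = 0
For k >= 4: P[k] shifts by exactly -11
Delta array: [0, 0, 0, 0, -11, -11, -11]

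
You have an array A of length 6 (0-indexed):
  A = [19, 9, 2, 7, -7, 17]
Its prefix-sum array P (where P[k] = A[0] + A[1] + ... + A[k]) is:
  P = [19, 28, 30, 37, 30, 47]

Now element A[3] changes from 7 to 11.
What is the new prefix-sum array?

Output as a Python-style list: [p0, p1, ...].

Answer: [19, 28, 30, 41, 34, 51]

Derivation:
Change: A[3] 7 -> 11, delta = 4
P[k] for k < 3: unchanged (A[3] not included)
P[k] for k >= 3: shift by delta = 4
  P[0] = 19 + 0 = 19
  P[1] = 28 + 0 = 28
  P[2] = 30 + 0 = 30
  P[3] = 37 + 4 = 41
  P[4] = 30 + 4 = 34
  P[5] = 47 + 4 = 51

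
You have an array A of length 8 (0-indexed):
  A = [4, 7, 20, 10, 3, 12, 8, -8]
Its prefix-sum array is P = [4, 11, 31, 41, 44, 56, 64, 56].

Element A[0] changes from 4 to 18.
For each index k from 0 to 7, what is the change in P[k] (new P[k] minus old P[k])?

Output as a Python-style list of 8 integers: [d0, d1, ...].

Element change: A[0] 4 -> 18, delta = 14
For k < 0: P[k] unchanged, delta_P[k] = 0
For k >= 0: P[k] shifts by exactly 14
Delta array: [14, 14, 14, 14, 14, 14, 14, 14]

Answer: [14, 14, 14, 14, 14, 14, 14, 14]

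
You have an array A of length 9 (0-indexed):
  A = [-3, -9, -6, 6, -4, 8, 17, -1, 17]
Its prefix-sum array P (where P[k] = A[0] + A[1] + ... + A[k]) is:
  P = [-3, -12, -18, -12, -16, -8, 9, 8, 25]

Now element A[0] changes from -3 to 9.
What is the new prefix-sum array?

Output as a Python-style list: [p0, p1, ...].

Answer: [9, 0, -6, 0, -4, 4, 21, 20, 37]

Derivation:
Change: A[0] -3 -> 9, delta = 12
P[k] for k < 0: unchanged (A[0] not included)
P[k] for k >= 0: shift by delta = 12
  P[0] = -3 + 12 = 9
  P[1] = -12 + 12 = 0
  P[2] = -18 + 12 = -6
  P[3] = -12 + 12 = 0
  P[4] = -16 + 12 = -4
  P[5] = -8 + 12 = 4
  P[6] = 9 + 12 = 21
  P[7] = 8 + 12 = 20
  P[8] = 25 + 12 = 37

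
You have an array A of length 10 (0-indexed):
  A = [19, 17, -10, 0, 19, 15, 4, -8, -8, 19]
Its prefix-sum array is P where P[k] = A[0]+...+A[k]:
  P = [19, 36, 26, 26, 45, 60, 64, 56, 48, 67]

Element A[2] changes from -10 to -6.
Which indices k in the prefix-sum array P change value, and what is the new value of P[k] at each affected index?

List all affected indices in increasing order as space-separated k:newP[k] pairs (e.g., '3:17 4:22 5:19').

Answer: 2:30 3:30 4:49 5:64 6:68 7:60 8:52 9:71

Derivation:
P[k] = A[0] + ... + A[k]
P[k] includes A[2] iff k >= 2
Affected indices: 2, 3, ..., 9; delta = 4
  P[2]: 26 + 4 = 30
  P[3]: 26 + 4 = 30
  P[4]: 45 + 4 = 49
  P[5]: 60 + 4 = 64
  P[6]: 64 + 4 = 68
  P[7]: 56 + 4 = 60
  P[8]: 48 + 4 = 52
  P[9]: 67 + 4 = 71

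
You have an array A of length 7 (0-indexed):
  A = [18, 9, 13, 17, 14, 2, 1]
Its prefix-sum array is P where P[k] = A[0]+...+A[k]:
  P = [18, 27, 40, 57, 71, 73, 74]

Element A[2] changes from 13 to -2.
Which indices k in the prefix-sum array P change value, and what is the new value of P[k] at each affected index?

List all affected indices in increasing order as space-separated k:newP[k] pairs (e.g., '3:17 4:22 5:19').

Answer: 2:25 3:42 4:56 5:58 6:59

Derivation:
P[k] = A[0] + ... + A[k]
P[k] includes A[2] iff k >= 2
Affected indices: 2, 3, ..., 6; delta = -15
  P[2]: 40 + -15 = 25
  P[3]: 57 + -15 = 42
  P[4]: 71 + -15 = 56
  P[5]: 73 + -15 = 58
  P[6]: 74 + -15 = 59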